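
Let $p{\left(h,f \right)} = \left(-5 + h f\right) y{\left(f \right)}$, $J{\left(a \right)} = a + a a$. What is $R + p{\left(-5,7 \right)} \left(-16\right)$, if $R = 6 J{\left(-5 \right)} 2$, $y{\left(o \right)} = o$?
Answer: $4720$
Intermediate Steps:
$J{\left(a \right)} = a + a^{2}$
$R = 240$ ($R = 6 \left(- 5 \left(1 - 5\right)\right) 2 = 6 \left(\left(-5\right) \left(-4\right)\right) 2 = 6 \cdot 20 \cdot 2 = 120 \cdot 2 = 240$)
$p{\left(h,f \right)} = f \left(-5 + f h\right)$ ($p{\left(h,f \right)} = \left(-5 + h f\right) f = \left(-5 + f h\right) f = f \left(-5 + f h\right)$)
$R + p{\left(-5,7 \right)} \left(-16\right) = 240 + 7 \left(-5 + 7 \left(-5\right)\right) \left(-16\right) = 240 + 7 \left(-5 - 35\right) \left(-16\right) = 240 + 7 \left(-40\right) \left(-16\right) = 240 - -4480 = 240 + 4480 = 4720$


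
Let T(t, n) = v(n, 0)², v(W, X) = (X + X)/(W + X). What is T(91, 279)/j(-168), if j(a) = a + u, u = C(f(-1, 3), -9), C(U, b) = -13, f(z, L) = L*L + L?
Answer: 0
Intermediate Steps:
f(z, L) = L + L² (f(z, L) = L² + L = L + L²)
v(W, X) = 2*X/(W + X) (v(W, X) = (2*X)/(W + X) = 2*X/(W + X))
T(t, n) = 0 (T(t, n) = (2*0/(n + 0))² = (2*0/n)² = 0² = 0)
u = -13
j(a) = -13 + a (j(a) = a - 13 = -13 + a)
T(91, 279)/j(-168) = 0/(-13 - 168) = 0/(-181) = 0*(-1/181) = 0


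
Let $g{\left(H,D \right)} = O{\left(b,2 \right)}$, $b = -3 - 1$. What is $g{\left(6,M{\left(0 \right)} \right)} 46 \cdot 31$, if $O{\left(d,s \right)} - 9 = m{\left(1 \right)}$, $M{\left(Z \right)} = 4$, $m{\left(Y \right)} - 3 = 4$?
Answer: $22816$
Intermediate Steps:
$m{\left(Y \right)} = 7$ ($m{\left(Y \right)} = 3 + 4 = 7$)
$b = -4$ ($b = -3 - 1 = -4$)
$O{\left(d,s \right)} = 16$ ($O{\left(d,s \right)} = 9 + 7 = 16$)
$g{\left(H,D \right)} = 16$
$g{\left(6,M{\left(0 \right)} \right)} 46 \cdot 31 = 16 \cdot 46 \cdot 31 = 736 \cdot 31 = 22816$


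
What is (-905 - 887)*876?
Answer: -1569792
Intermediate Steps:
(-905 - 887)*876 = -1792*876 = -1569792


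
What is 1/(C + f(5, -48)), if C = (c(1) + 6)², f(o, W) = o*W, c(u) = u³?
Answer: -1/191 ≈ -0.0052356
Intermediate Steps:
f(o, W) = W*o
C = 49 (C = (1³ + 6)² = (1 + 6)² = 7² = 49)
1/(C + f(5, -48)) = 1/(49 - 48*5) = 1/(49 - 240) = 1/(-191) = -1/191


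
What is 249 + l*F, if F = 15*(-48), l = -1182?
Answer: 851289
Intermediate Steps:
F = -720
249 + l*F = 249 - 1182*(-720) = 249 + 851040 = 851289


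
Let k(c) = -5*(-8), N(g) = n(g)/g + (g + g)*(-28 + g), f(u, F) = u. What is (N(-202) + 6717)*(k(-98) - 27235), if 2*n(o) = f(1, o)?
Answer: -1094689771665/404 ≈ -2.7096e+9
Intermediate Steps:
n(o) = ½ (n(o) = (½)*1 = ½)
N(g) = 1/(2*g) + 2*g*(-28 + g) (N(g) = 1/(2*g) + (g + g)*(-28 + g) = 1/(2*g) + (2*g)*(-28 + g) = 1/(2*g) + 2*g*(-28 + g))
k(c) = 40
(N(-202) + 6717)*(k(-98) - 27235) = ((½)*(1 + 4*(-202)²*(-28 - 202))/(-202) + 6717)*(40 - 27235) = ((½)*(-1/202)*(1 + 4*40804*(-230)) + 6717)*(-27195) = ((½)*(-1/202)*(1 - 37539680) + 6717)*(-27195) = ((½)*(-1/202)*(-37539679) + 6717)*(-27195) = (37539679/404 + 6717)*(-27195) = (40253347/404)*(-27195) = -1094689771665/404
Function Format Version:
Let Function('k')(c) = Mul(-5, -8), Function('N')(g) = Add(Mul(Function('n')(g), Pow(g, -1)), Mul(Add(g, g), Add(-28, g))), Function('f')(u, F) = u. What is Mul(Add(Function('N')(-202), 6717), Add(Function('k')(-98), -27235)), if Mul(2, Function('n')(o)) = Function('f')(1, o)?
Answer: Rational(-1094689771665, 404) ≈ -2.7096e+9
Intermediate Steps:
Function('n')(o) = Rational(1, 2) (Function('n')(o) = Mul(Rational(1, 2), 1) = Rational(1, 2))
Function('N')(g) = Add(Mul(Rational(1, 2), Pow(g, -1)), Mul(2, g, Add(-28, g))) (Function('N')(g) = Add(Mul(Rational(1, 2), Pow(g, -1)), Mul(Add(g, g), Add(-28, g))) = Add(Mul(Rational(1, 2), Pow(g, -1)), Mul(Mul(2, g), Add(-28, g))) = Add(Mul(Rational(1, 2), Pow(g, -1)), Mul(2, g, Add(-28, g))))
Function('k')(c) = 40
Mul(Add(Function('N')(-202), 6717), Add(Function('k')(-98), -27235)) = Mul(Add(Mul(Rational(1, 2), Pow(-202, -1), Add(1, Mul(4, Pow(-202, 2), Add(-28, -202)))), 6717), Add(40, -27235)) = Mul(Add(Mul(Rational(1, 2), Rational(-1, 202), Add(1, Mul(4, 40804, -230))), 6717), -27195) = Mul(Add(Mul(Rational(1, 2), Rational(-1, 202), Add(1, -37539680)), 6717), -27195) = Mul(Add(Mul(Rational(1, 2), Rational(-1, 202), -37539679), 6717), -27195) = Mul(Add(Rational(37539679, 404), 6717), -27195) = Mul(Rational(40253347, 404), -27195) = Rational(-1094689771665, 404)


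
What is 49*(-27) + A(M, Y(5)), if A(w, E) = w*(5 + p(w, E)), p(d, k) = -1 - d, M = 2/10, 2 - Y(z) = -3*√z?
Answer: -33056/25 ≈ -1322.2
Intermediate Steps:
Y(z) = 2 + 3*√z (Y(z) = 2 - (-3)*√z = 2 + 3*√z)
M = ⅕ (M = 2*(⅒) = ⅕ ≈ 0.20000)
A(w, E) = w*(4 - w) (A(w, E) = w*(5 + (-1 - w)) = w*(4 - w))
49*(-27) + A(M, Y(5)) = 49*(-27) + (4 - 1*⅕)/5 = -1323 + (4 - ⅕)/5 = -1323 + (⅕)*(19/5) = -1323 + 19/25 = -33056/25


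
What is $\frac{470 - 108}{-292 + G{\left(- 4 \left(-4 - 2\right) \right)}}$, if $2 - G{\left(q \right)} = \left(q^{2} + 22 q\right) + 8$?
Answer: $- \frac{181}{701} \approx -0.2582$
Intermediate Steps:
$G{\left(q \right)} = -6 - q^{2} - 22 q$ ($G{\left(q \right)} = 2 - \left(\left(q^{2} + 22 q\right) + 8\right) = 2 - \left(8 + q^{2} + 22 q\right) = -6 - q^{2} - 22 q$)
$\frac{470 - 108}{-292 + G{\left(- 4 \left(-4 - 2\right) \right)}} = \frac{470 - 108}{-292 - \left(6 + \left(- 4 \left(-4 - 2\right)\right)^{2} + 22 \left(-4\right) \left(-4 - 2\right)\right)} = \frac{362}{-292 - \left(6 + \left(\left(-4\right) \left(-6\right)\right)^{2} + 22 \left(-4\right) \left(-6\right)\right)} = \frac{362}{-292 - 1110} = \frac{362}{-1402} = 362 \left(- \frac{1}{1402}\right) = - \frac{181}{701}$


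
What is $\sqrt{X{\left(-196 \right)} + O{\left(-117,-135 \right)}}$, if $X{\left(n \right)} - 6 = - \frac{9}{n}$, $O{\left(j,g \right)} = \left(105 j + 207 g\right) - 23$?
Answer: $\frac{i \sqrt{7888403}}{14} \approx 200.62 i$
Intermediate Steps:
$O{\left(j,g \right)} = -23 + 105 j + 207 g$
$X{\left(n \right)} = 6 - \frac{9}{n}$
$\sqrt{X{\left(-196 \right)} + O{\left(-117,-135 \right)}} = \sqrt{\left(6 - \frac{9}{-196}\right) + \left(-23 + 105 \left(-117\right) + 207 \left(-135\right)\right)} = \sqrt{\left(6 - - \frac{9}{196}\right) - 40253} = \sqrt{\left(6 + \frac{9}{196}\right) - 40253} = \sqrt{\frac{1185}{196} - 40253} = \sqrt{- \frac{7888403}{196}} = \frac{i \sqrt{7888403}}{14}$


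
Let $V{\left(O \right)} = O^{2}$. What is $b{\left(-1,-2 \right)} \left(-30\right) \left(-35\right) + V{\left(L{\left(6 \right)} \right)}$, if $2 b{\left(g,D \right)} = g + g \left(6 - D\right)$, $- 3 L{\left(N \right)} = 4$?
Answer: $- \frac{42509}{9} \approx -4723.2$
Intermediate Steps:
$L{\left(N \right)} = - \frac{4}{3}$ ($L{\left(N \right)} = \left(- \frac{1}{3}\right) 4 = - \frac{4}{3}$)
$b{\left(g,D \right)} = \frac{g}{2} + \frac{g \left(6 - D\right)}{2}$ ($b{\left(g,D \right)} = \frac{g + g \left(6 - D\right)}{2} = \frac{g}{2} + \frac{g \left(6 - D\right)}{2}$)
$b{\left(-1,-2 \right)} \left(-30\right) \left(-35\right) + V{\left(L{\left(6 \right)} \right)} = \frac{1}{2} \left(-1\right) \left(7 - -2\right) \left(-30\right) \left(-35\right) + \left(- \frac{4}{3}\right)^{2} = \frac{1}{2} \left(-1\right) \left(7 + 2\right) \left(-30\right) \left(-35\right) + \frac{16}{9} = \frac{1}{2} \left(-1\right) 9 \left(-30\right) \left(-35\right) + \frac{16}{9} = \left(- \frac{9}{2}\right) \left(-30\right) \left(-35\right) + \frac{16}{9} = 135 \left(-35\right) + \frac{16}{9} = -4725 + \frac{16}{9} = - \frac{42509}{9}$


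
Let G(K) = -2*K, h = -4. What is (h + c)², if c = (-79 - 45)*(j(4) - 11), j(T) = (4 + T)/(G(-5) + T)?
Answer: 81432576/49 ≈ 1.6619e+6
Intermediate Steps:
j(T) = (4 + T)/(10 + T) (j(T) = (4 + T)/(-2*(-5) + T) = (4 + T)/(10 + T))
c = 9052/7 (c = (-79 - 45)*((4 + 4)/(10 + 4) - 11) = -124*(8/14 - 11) = -124*((1/14)*8 - 11) = -124*(4/7 - 11) = -124*(-73/7) = 9052/7 ≈ 1293.1)
(h + c)² = (-4 + 9052/7)² = (9024/7)² = 81432576/49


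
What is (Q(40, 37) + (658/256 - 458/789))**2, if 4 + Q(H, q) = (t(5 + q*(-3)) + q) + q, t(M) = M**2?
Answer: 1304201706828547081/10199384064 ≈ 1.2787e+8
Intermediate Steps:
Q(H, q) = -4 + (5 - 3*q)**2 + 2*q (Q(H, q) = -4 + (((5 + q*(-3))**2 + q) + q) = -4 + (((5 - 3*q)**2 + q) + q) = -4 + ((q + (5 - 3*q)**2) + q) = -4 + ((5 - 3*q)**2 + 2*q) = -4 + (5 - 3*q)**2 + 2*q)
(Q(40, 37) + (658/256 - 458/789))**2 = ((21 - 28*37 + 9*37**2) + (658/256 - 458/789))**2 = ((21 - 1036 + 9*1369) + (658*(1/256) - 458*1/789))**2 = ((21 - 1036 + 12321) + (329/128 - 458/789))**2 = (11306 + 200957/100992)**2 = (1142016509/100992)**2 = 1304201706828547081/10199384064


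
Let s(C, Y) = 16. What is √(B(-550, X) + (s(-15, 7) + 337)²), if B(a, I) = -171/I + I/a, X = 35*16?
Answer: √295519565495/1540 ≈ 353.00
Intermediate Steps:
X = 560
√(B(-550, X) + (s(-15, 7) + 337)²) = √((-171/560 + 560/(-550)) + (16 + 337)²) = √((-171*1/560 + 560*(-1/550)) + 353²) = √((-171/560 - 56/55) + 124609) = √(-8153/6160 + 124609) = √(767583287/6160) = √295519565495/1540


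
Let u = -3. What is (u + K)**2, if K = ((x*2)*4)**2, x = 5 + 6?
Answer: 59923081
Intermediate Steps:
x = 11
K = 7744 (K = ((11*2)*4)**2 = (22*4)**2 = 88**2 = 7744)
(u + K)**2 = (-3 + 7744)**2 = 7741**2 = 59923081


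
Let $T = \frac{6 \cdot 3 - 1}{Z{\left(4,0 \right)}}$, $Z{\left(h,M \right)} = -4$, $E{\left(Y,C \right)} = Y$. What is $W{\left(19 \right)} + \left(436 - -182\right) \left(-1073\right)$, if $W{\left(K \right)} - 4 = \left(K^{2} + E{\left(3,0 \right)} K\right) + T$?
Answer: $- \frac{2650785}{4} \approx -6.627 \cdot 10^{5}$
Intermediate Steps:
$T = - \frac{17}{4}$ ($T = \frac{6 \cdot 3 - 1}{-4} = \left(18 - 1\right) \left(- \frac{1}{4}\right) = 17 \left(- \frac{1}{4}\right) = - \frac{17}{4} \approx -4.25$)
$W{\left(K \right)} = - \frac{1}{4} + K^{2} + 3 K$ ($W{\left(K \right)} = 4 - \left(\frac{17}{4} - K^{2} - 3 K\right) = 4 + \left(- \frac{17}{4} + K^{2} + 3 K\right) = - \frac{1}{4} + K^{2} + 3 K$)
$W{\left(19 \right)} + \left(436 - -182\right) \left(-1073\right) = \left(- \frac{1}{4} + 19^{2} + 3 \cdot 19\right) + \left(436 - -182\right) \left(-1073\right) = \left(- \frac{1}{4} + 361 + 57\right) + \left(436 + 182\right) \left(-1073\right) = \frac{1671}{4} + 618 \left(-1073\right) = \frac{1671}{4} - 663114 = - \frac{2650785}{4}$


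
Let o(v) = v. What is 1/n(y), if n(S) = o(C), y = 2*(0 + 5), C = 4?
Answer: ¼ ≈ 0.25000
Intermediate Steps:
y = 10 (y = 2*5 = 10)
n(S) = 4
1/n(y) = 1/4 = ¼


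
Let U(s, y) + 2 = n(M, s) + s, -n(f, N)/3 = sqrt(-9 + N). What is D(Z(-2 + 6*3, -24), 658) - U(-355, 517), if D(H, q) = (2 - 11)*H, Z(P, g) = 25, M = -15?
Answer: 132 + 6*I*sqrt(91) ≈ 132.0 + 57.236*I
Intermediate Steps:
n(f, N) = -3*sqrt(-9 + N)
D(H, q) = -9*H
U(s, y) = -2 + s - 3*sqrt(-9 + s) (U(s, y) = -2 + (-3*sqrt(-9 + s) + s) = -2 + (s - 3*sqrt(-9 + s)) = -2 + s - 3*sqrt(-9 + s))
D(Z(-2 + 6*3, -24), 658) - U(-355, 517) = -9*25 - (-2 - 355 - 3*sqrt(-9 - 355)) = -225 - (-2 - 355 - 6*I*sqrt(91)) = -225 - (-357 - 6*I*sqrt(91)) = -225 + (357 + 6*I*sqrt(91)) = 132 + 6*I*sqrt(91)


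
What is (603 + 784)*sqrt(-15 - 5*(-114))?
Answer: 1387*sqrt(555) ≈ 32676.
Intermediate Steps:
(603 + 784)*sqrt(-15 - 5*(-114)) = 1387*sqrt(-15 + 570) = 1387*sqrt(555)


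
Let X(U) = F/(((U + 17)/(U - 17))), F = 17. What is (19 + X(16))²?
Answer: 372100/1089 ≈ 341.69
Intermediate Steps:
X(U) = 17*(-17 + U)/(17 + U) (X(U) = 17/(((U + 17)/(U - 17))) = 17/(((17 + U)/(-17 + U))) = 17*((-17 + U)/(17 + U)) = 17*(-17 + U)/(17 + U))
(19 + X(16))² = (19 + 17*(-17 + 16)/(17 + 16))² = (19 + 17*(-1)/33)² = (19 + 17*(1/33)*(-1))² = (19 - 17/33)² = (610/33)² = 372100/1089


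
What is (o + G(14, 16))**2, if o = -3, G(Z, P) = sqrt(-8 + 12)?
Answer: 1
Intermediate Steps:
G(Z, P) = 2 (G(Z, P) = sqrt(4) = 2)
(o + G(14, 16))**2 = (-3 + 2)**2 = (-1)**2 = 1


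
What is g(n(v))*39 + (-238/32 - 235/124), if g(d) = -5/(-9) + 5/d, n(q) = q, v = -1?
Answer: -271807/1488 ≈ -182.67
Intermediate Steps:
g(d) = 5/9 + 5/d (g(d) = -5*(-⅑) + 5/d = 5/9 + 5/d)
g(n(v))*39 + (-238/32 - 235/124) = (5/9 + 5/(-1))*39 + (-238/32 - 235/124) = (5/9 + 5*(-1))*39 + (-238*1/32 - 235*1/124) = (5/9 - 5)*39 + (-119/16 - 235/124) = -40/9*39 - 4629/496 = -520/3 - 4629/496 = -271807/1488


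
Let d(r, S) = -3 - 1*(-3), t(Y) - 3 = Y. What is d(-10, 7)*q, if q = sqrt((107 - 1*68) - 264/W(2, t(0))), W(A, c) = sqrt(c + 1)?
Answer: 0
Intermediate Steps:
t(Y) = 3 + Y
W(A, c) = sqrt(1 + c)
d(r, S) = 0 (d(r, S) = -3 + 3 = 0)
q = I*sqrt(93) (q = sqrt((107 - 1*68) - 264/sqrt(1 + (3 + 0))) = sqrt((107 - 68) - 264/sqrt(1 + 3)) = sqrt(39 - 264/(sqrt(4))) = sqrt(39 - 264/2) = sqrt(39 - 264*1/2) = sqrt(39 - 132) = sqrt(-93) = I*sqrt(93) ≈ 9.6436*I)
d(-10, 7)*q = 0*(I*sqrt(93)) = 0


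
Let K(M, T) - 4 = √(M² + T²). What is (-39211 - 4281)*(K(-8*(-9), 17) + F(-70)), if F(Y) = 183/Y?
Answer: -2109362/35 - 43492*√5473 ≈ -3.2778e+6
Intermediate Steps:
K(M, T) = 4 + √(M² + T²)
(-39211 - 4281)*(K(-8*(-9), 17) + F(-70)) = (-39211 - 4281)*((4 + √((-8*(-9))² + 17²)) + 183/(-70)) = -43492*((4 + √(72² + 289)) + 183*(-1/70)) = -43492*((4 + √(5184 + 289)) - 183/70) = -43492*((4 + √5473) - 183/70) = -43492*(97/70 + √5473) = -2109362/35 - 43492*√5473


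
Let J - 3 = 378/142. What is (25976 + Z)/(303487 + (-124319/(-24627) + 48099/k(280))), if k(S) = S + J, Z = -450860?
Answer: -212223105711576/151673771103559 ≈ -1.3992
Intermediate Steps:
J = 402/71 (J = 3 + 378/142 = 3 + 378*(1/142) = 3 + 189/71 = 402/71 ≈ 5.6620)
k(S) = 402/71 + S (k(S) = S + 402/71 = 402/71 + S)
(25976 + Z)/(303487 + (-124319/(-24627) + 48099/k(280))) = (25976 - 450860)/(303487 + (-124319/(-24627) + 48099/(402/71 + 280))) = -424884/(303487 + (-124319*(-1/24627) + 48099/(20282/71))) = -424884/(303487 + (124319/24627 + 48099*(71/20282))) = -424884/(303487 + (124319/24627 + 3415029/20282)) = -424884/(303487 + 86623357141/499484814) = -424884/151673771103559/499484814 = -424884*499484814/151673771103559 = -212223105711576/151673771103559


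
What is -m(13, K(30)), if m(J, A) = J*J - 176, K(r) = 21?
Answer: 7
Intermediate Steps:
m(J, A) = -176 + J**2 (m(J, A) = J**2 - 176 = -176 + J**2)
-m(13, K(30)) = -(-176 + 13**2) = -(-176 + 169) = -1*(-7) = 7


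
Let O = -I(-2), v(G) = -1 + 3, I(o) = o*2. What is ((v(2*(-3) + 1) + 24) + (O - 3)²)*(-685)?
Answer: -18495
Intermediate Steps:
I(o) = 2*o
v(G) = 2
O = 4 (O = -2*(-2) = -1*(-4) = 4)
((v(2*(-3) + 1) + 24) + (O - 3)²)*(-685) = ((2 + 24) + (4 - 3)²)*(-685) = (26 + 1²)*(-685) = (26 + 1)*(-685) = 27*(-685) = -18495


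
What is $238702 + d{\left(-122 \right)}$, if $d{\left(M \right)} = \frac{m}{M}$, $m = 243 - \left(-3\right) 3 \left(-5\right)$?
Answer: $\frac{14560723}{61} \approx 2.387 \cdot 10^{5}$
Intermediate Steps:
$m = 198$ ($m = 243 - \left(-9\right) \left(-5\right) = 243 - 45 = 198$)
$d{\left(M \right)} = \frac{198}{M}$
$238702 + d{\left(-122 \right)} = 238702 + \frac{198}{-122} = 238702 + 198 \left(- \frac{1}{122}\right) = 238702 - \frac{99}{61} = \frac{14560723}{61}$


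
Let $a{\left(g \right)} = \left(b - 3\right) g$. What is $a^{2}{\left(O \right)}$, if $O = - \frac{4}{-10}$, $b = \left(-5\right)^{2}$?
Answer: $\frac{1936}{25} \approx 77.44$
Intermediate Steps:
$b = 25$
$O = \frac{2}{5}$ ($O = \left(-4\right) \left(- \frac{1}{10}\right) = \frac{2}{5} \approx 0.4$)
$a{\left(g \right)} = 22 g$ ($a{\left(g \right)} = \left(25 - 3\right) g = 22 g$)
$a^{2}{\left(O \right)} = \left(22 \cdot \frac{2}{5}\right)^{2} = \left(\frac{44}{5}\right)^{2} = \frac{1936}{25}$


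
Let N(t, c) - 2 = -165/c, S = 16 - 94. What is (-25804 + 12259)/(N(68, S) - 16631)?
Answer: 50310/61757 ≈ 0.81464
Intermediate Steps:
S = -78
N(t, c) = 2 - 165/c
(-25804 + 12259)/(N(68, S) - 16631) = (-25804 + 12259)/((2 - 165/(-78)) - 16631) = -13545/((2 - 165*(-1/78)) - 16631) = -13545/((2 + 55/26) - 16631) = -13545/(107/26 - 16631) = -13545/(-432299/26) = -13545*(-26/432299) = 50310/61757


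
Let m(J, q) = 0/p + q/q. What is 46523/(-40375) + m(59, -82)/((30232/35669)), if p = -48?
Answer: 33652539/1220617000 ≈ 0.027570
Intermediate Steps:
m(J, q) = 1 (m(J, q) = 0/(-48) + q/q = 0*(-1/48) + 1 = 0 + 1 = 1)
46523/(-40375) + m(59, -82)/((30232/35669)) = 46523/(-40375) + 1/(30232/35669) = 46523*(-1/40375) + 1/(30232*(1/35669)) = -46523/40375 + 1/(30232/35669) = -46523/40375 + 1*(35669/30232) = -46523/40375 + 35669/30232 = 33652539/1220617000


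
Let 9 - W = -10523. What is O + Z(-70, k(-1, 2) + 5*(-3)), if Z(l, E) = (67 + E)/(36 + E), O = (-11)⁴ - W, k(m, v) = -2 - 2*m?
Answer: 86341/21 ≈ 4111.5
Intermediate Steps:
W = 10532 (W = 9 - 1*(-10523) = 9 + 10523 = 10532)
O = 4109 (O = (-11)⁴ - 1*10532 = 14641 - 10532 = 4109)
Z(l, E) = (67 + E)/(36 + E)
O + Z(-70, k(-1, 2) + 5*(-3)) = 4109 + (67 + ((-2 - 2*(-1)) + 5*(-3)))/(36 + ((-2 - 2*(-1)) + 5*(-3))) = 4109 + (67 + ((-2 + 2) - 15))/(36 + ((-2 + 2) - 15)) = 4109 + (67 + (0 - 15))/(36 + (0 - 15)) = 4109 + (67 - 15)/(36 - 15) = 4109 + 52/21 = 86341/21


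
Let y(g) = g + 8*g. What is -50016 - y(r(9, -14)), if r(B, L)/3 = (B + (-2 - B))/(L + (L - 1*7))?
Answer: -1750614/35 ≈ -50018.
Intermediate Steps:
r(B, L) = -6/(-7 + 2*L) (r(B, L) = 3*((B + (-2 - B))/(L + (L - 1*7))) = 3*(-2/(L + (L - 7))) = 3*(-2/(L + (-7 + L))) = 3*(-2/(-7 + 2*L)) = -6/(-7 + 2*L))
y(g) = 9*g
-50016 - y(r(9, -14)) = -50016 - 9*(-6/(-7 + 2*(-14))) = -50016 - 9*(-6/(-7 - 28)) = -50016 - 9*(-6/(-35)) = -50016 - 9*(-6*(-1/35)) = -50016 - 9*6/35 = -50016 - 1*54/35 = -50016 - 54/35 = -1750614/35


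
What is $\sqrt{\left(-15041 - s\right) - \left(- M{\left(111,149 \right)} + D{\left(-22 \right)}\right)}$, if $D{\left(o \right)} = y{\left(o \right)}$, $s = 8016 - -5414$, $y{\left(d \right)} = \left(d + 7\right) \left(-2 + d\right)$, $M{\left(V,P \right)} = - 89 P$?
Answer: $2 i \sqrt{10523} \approx 205.16 i$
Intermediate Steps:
$y{\left(d \right)} = \left(-2 + d\right) \left(7 + d\right)$ ($y{\left(d \right)} = \left(7 + d\right) \left(-2 + d\right) = \left(-2 + d\right) \left(7 + d\right)$)
$s = 13430$ ($s = 8016 + 5414 = 13430$)
$D{\left(o \right)} = -14 + o^{2} + 5 o$
$\sqrt{\left(-15041 - s\right) - \left(- M{\left(111,149 \right)} + D{\left(-22 \right)}\right)} = \sqrt{\left(-15041 - 13430\right) - \left(13731 - 110\right)} = \sqrt{\left(-15041 - 13430\right) - 13621} = \sqrt{-28471 - 13621} = \sqrt{-42092} = 2 i \sqrt{10523}$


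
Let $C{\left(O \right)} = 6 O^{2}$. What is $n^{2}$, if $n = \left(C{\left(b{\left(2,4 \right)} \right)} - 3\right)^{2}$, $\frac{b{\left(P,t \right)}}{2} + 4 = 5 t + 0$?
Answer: $1422185968558161$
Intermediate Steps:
$b{\left(P,t \right)} = -8 + 10 t$ ($b{\left(P,t \right)} = -8 + 2 \left(5 t + 0\right) = -8 + 2 \cdot 5 t = -8 + 10 t$)
$n = 37711881$ ($n = \left(6 \left(-8 + 10 \cdot 4\right)^{2} - 3\right)^{2} = \left(6 \left(-8 + 40\right)^{2} - 3\right)^{2} = \left(6 \cdot 32^{2} - 3\right)^{2} = \left(6 \cdot 1024 - 3\right)^{2} = \left(6144 - 3\right)^{2} = 6141^{2} = 37711881$)
$n^{2} = 37711881^{2} = 1422185968558161$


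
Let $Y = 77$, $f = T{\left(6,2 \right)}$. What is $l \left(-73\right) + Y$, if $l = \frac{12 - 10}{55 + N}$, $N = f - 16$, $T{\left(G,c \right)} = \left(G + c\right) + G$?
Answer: $\frac{3935}{53} \approx 74.245$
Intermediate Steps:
$T{\left(G,c \right)} = c + 2 G$
$f = 14$ ($f = 2 + 2 \cdot 6 = 2 + 12 = 14$)
$N = -2$ ($N = 14 - 16 = -2$)
$l = \frac{2}{53}$ ($l = \frac{12 - 10}{55 - 2} = \frac{12 + \left(-29 + 19\right)}{53} = \left(12 - 10\right) \frac{1}{53} = 2 \cdot \frac{1}{53} = \frac{2}{53} \approx 0.037736$)
$l \left(-73\right) + Y = \frac{2}{53} \left(-73\right) + 77 = - \frac{146}{53} + 77 = \frac{3935}{53}$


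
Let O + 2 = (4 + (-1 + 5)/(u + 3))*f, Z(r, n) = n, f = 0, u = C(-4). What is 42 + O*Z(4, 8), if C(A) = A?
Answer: 26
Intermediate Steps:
u = -4
O = -2 (O = -2 + (4 + (-1 + 5)/(-4 + 3))*0 = -2 + (4 + 4/(-1))*0 = -2 + (4 + 4*(-1))*0 = -2 + (4 - 4)*0 = -2 + 0*0 = -2 + 0 = -2)
42 + O*Z(4, 8) = 42 - 2*8 = 42 - 16 = 26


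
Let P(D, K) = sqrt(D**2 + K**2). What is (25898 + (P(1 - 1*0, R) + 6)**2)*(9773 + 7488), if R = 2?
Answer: 447733079 + 207132*sqrt(5) ≈ 4.4820e+8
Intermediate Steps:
(25898 + (P(1 - 1*0, R) + 6)**2)*(9773 + 7488) = (25898 + (sqrt((1 - 1*0)**2 + 2**2) + 6)**2)*(9773 + 7488) = (25898 + (sqrt((1 + 0)**2 + 4) + 6)**2)*17261 = (25898 + (sqrt(1**2 + 4) + 6)**2)*17261 = (25898 + (sqrt(1 + 4) + 6)**2)*17261 = (25898 + (sqrt(5) + 6)**2)*17261 = (25898 + (6 + sqrt(5))**2)*17261 = 447025378 + 17261*(6 + sqrt(5))**2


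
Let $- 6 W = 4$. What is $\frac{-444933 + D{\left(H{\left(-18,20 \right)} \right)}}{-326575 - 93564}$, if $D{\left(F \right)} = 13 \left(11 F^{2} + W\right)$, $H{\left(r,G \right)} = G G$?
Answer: $- \frac{67305175}{1260417} \approx -53.399$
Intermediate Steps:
$H{\left(r,G \right)} = G^{2}$
$W = - \frac{2}{3}$ ($W = \left(- \frac{1}{6}\right) 4 = - \frac{2}{3} \approx -0.66667$)
$D{\left(F \right)} = - \frac{26}{3} + 143 F^{2}$ ($D{\left(F \right)} = 13 \left(11 F^{2} - \frac{2}{3}\right) = 13 \left(- \frac{2}{3} + 11 F^{2}\right) = - \frac{26}{3} + 143 F^{2}$)
$\frac{-444933 + D{\left(H{\left(-18,20 \right)} \right)}}{-326575 - 93564} = \frac{-444933 - \left(\frac{26}{3} - 143 \left(20^{2}\right)^{2}\right)}{-326575 - 93564} = \frac{-444933 - \left(\frac{26}{3} - 143 \cdot 400^{2}\right)}{-420139} = \left(-444933 + \left(- \frac{26}{3} + 143 \cdot 160000\right)\right) \left(- \frac{1}{420139}\right) = \left(-444933 + \left(- \frac{26}{3} + 22880000\right)\right) \left(- \frac{1}{420139}\right) = \left(-444933 + \frac{68639974}{3}\right) \left(- \frac{1}{420139}\right) = \frac{67305175}{3} \left(- \frac{1}{420139}\right) = - \frac{67305175}{1260417}$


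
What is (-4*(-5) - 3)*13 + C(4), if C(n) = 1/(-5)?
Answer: 1104/5 ≈ 220.80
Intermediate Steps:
C(n) = -1/5
(-4*(-5) - 3)*13 + C(4) = (-4*(-5) - 3)*13 - 1/5 = (20 - 3)*13 - 1/5 = 17*13 - 1/5 = 221 - 1/5 = 1104/5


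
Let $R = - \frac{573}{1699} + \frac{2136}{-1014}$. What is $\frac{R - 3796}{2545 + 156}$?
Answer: $- \frac{1090650957}{775540831} \approx -1.4063$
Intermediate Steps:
$R = - \frac{701681}{287131}$ ($R = \left(-573\right) \frac{1}{1699} + 2136 \left(- \frac{1}{1014}\right) = - \frac{573}{1699} - \frac{356}{169} = - \frac{701681}{287131} \approx -2.4438$)
$\frac{R - 3796}{2545 + 156} = \frac{- \frac{701681}{287131} - 3796}{2545 + 156} = - \frac{1090650957}{287131 \cdot 2701} = \left(- \frac{1090650957}{287131}\right) \frac{1}{2701} = - \frac{1090650957}{775540831}$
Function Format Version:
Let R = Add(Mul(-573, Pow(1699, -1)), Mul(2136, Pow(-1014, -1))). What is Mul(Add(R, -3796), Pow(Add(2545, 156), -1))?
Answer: Rational(-1090650957, 775540831) ≈ -1.4063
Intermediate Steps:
R = Rational(-701681, 287131) (R = Add(Mul(-573, Rational(1, 1699)), Mul(2136, Rational(-1, 1014))) = Add(Rational(-573, 1699), Rational(-356, 169)) = Rational(-701681, 287131) ≈ -2.4438)
Mul(Add(R, -3796), Pow(Add(2545, 156), -1)) = Mul(Add(Rational(-701681, 287131), -3796), Pow(Add(2545, 156), -1)) = Mul(Rational(-1090650957, 287131), Pow(2701, -1)) = Mul(Rational(-1090650957, 287131), Rational(1, 2701)) = Rational(-1090650957, 775540831)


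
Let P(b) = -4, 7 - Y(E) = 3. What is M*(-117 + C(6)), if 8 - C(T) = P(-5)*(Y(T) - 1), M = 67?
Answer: -6499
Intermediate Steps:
Y(E) = 4 (Y(E) = 7 - 1*3 = 7 - 3 = 4)
C(T) = 20 (C(T) = 8 - (-4)*(4 - 1) = 8 - (-4)*3 = 8 - 1*(-12) = 8 + 12 = 20)
M*(-117 + C(6)) = 67*(-117 + 20) = 67*(-97) = -6499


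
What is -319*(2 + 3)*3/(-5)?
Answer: 957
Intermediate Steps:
-319*(2 + 3)*3/(-5) = -1595*3*(-⅕) = -1595*(-3)/5 = -319*(-3) = 957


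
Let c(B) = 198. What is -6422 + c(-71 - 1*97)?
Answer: -6224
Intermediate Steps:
-6422 + c(-71 - 1*97) = -6422 + 198 = -6224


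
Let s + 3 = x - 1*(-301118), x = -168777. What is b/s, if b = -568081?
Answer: -568081/132338 ≈ -4.2926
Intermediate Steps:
s = 132338 (s = -3 + (-168777 - 1*(-301118)) = -3 + (-168777 + 301118) = -3 + 132341 = 132338)
b/s = -568081/132338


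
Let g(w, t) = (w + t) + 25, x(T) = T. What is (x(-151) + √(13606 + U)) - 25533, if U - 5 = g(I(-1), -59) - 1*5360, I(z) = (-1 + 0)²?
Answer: -25684 + √8218 ≈ -25593.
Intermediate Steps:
I(z) = 1 (I(z) = (-1)² = 1)
g(w, t) = 25 + t + w (g(w, t) = (t + w) + 25 = 25 + t + w)
U = -5388 (U = 5 + ((25 - 59 + 1) - 1*5360) = 5 + (-33 - 5360) = 5 - 5393 = -5388)
(x(-151) + √(13606 + U)) - 25533 = (-151 + √(13606 - 5388)) - 25533 = (-151 + √8218) - 25533 = -25684 + √8218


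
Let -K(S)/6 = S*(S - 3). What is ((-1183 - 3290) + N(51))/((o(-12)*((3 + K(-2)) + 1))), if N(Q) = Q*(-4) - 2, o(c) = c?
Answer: -4679/672 ≈ -6.9628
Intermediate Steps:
N(Q) = -2 - 4*Q (N(Q) = -4*Q - 2 = -2 - 4*Q)
K(S) = -6*S*(-3 + S) (K(S) = -6*S*(S - 3) = -6*S*(-3 + S))
((-1183 - 3290) + N(51))/((o(-12)*((3 + K(-2)) + 1))) = ((-1183 - 3290) + (-2 - 4*51))/((-12*((3 + 6*(-2)*(3 - 1*(-2))) + 1))) = (-4473 + (-2 - 204))/((-12*((3 + 6*(-2)*(3 + 2)) + 1))) = (-4473 - 206)/((-12*((3 + 6*(-2)*5) + 1))) = -4679*(-1/(12*((3 - 60) + 1))) = -4679*(-1/(12*(-57 + 1))) = -4679/((-12*(-56))) = -4679/672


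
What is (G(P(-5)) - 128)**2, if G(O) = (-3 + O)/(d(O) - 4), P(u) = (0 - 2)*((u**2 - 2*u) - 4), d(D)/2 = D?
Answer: 266309761/16384 ≈ 16254.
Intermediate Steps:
d(D) = 2*D
P(u) = 8 - 2*u**2 + 4*u (P(u) = -2*(-4 + u**2 - 2*u) = 8 - 2*u**2 + 4*u)
G(O) = (-3 + O)/(-4 + 2*O) (G(O) = (-3 + O)/(2*O - 4) = (-3 + O)/(-4 + 2*O))
(G(P(-5)) - 128)**2 = ((-3 + (8 - 2*(-5)**2 + 4*(-5)))/(2*(-2 + (8 - 2*(-5)**2 + 4*(-5)))) - 128)**2 = ((-3 + (8 - 2*25 - 20))/(2*(-2 + (8 - 2*25 - 20))) - 128)**2 = ((-3 + (8 - 50 - 20))/(2*(-2 + (8 - 50 - 20))) - 128)**2 = ((-3 - 62)/(2*(-2 - 62)) - 128)**2 = ((1/2)*(-65)/(-64) - 128)**2 = ((1/2)*(-1/64)*(-65) - 128)**2 = (65/128 - 128)**2 = (-16319/128)**2 = 266309761/16384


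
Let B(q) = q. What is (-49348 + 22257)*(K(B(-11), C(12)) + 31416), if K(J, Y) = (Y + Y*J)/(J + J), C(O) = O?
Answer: -9363624876/11 ≈ -8.5124e+8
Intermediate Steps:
K(J, Y) = (Y + J*Y)/(2*J) (K(J, Y) = (Y + J*Y)/((2*J)) = (Y + J*Y)*(1/(2*J)) = (Y + J*Y)/(2*J))
(-49348 + 22257)*(K(B(-11), C(12)) + 31416) = (-49348 + 22257)*((½)*12*(1 - 11)/(-11) + 31416) = -27091*((½)*12*(-1/11)*(-10) + 31416) = -27091*(60/11 + 31416) = -27091*345636/11 = -9363624876/11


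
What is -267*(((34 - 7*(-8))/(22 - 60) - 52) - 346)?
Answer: 2031069/19 ≈ 1.0690e+5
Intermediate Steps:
-267*(((34 - 7*(-8))/(22 - 60) - 52) - 346) = -267*(((34 + 56)/(-38) - 52) - 346) = -267*((90*(-1/38) - 52) - 346) = -267*((-45/19 - 52) - 346) = -267*(-1033/19 - 346) = -267*(-7607/19) = 2031069/19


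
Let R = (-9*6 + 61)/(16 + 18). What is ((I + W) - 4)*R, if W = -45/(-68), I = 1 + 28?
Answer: 12215/2312 ≈ 5.2833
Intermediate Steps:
I = 29
W = 45/68 (W = -45*(-1/68) = 45/68 ≈ 0.66177)
R = 7/34 (R = (-54 + 61)/34 = 7*(1/34) = 7/34 ≈ 0.20588)
((I + W) - 4)*R = ((29 + 45/68) - 4)*(7/34) = (2017/68 - 4)*(7/34) = (1745/68)*(7/34) = 12215/2312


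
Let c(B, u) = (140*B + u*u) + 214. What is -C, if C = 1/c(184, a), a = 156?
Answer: -1/50310 ≈ -1.9877e-5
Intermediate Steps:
c(B, u) = 214 + u² + 140*B (c(B, u) = (140*B + u²) + 214 = (u² + 140*B) + 214 = 214 + u² + 140*B)
C = 1/50310 (C = 1/(214 + 156² + 140*184) = 1/(214 + 24336 + 25760) = 1/50310 ≈ 1.9877e-5)
-C = -1*1/50310 = -1/50310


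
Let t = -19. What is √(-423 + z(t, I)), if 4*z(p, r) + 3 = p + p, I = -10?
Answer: I*√1733/2 ≈ 20.815*I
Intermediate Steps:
z(p, r) = -¾ + p/2 (z(p, r) = -¾ + (p + p)/4 = -¾ + (2*p)/4 = -¾ + p/2)
√(-423 + z(t, I)) = √(-423 + (-¾ + (½)*(-19))) = √(-423 + (-¾ - 19/2)) = √(-423 - 41/4) = √(-1733/4) = I*√1733/2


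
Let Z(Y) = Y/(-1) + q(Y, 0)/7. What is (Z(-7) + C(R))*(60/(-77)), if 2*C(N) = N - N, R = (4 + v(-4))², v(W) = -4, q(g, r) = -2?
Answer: -2820/539 ≈ -5.2319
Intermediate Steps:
Z(Y) = -2/7 - Y (Z(Y) = Y/(-1) - 2/7 = Y*(-1) - 2*⅐ = -Y - 2/7 = -2/7 - Y)
R = 0 (R = (4 - 4)² = 0² = 0)
C(N) = 0 (C(N) = (N - N)/2 = (½)*0 = 0)
(Z(-7) + C(R))*(60/(-77)) = ((-2/7 - 1*(-7)) + 0)*(60/(-77)) = ((-2/7 + 7) + 0)*(60*(-1/77)) = (47/7 + 0)*(-60/77) = (47/7)*(-60/77) = -2820/539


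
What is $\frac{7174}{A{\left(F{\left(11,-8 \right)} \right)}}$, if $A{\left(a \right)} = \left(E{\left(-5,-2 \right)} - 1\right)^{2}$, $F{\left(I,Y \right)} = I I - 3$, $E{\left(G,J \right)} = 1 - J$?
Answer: $\frac{3587}{2} \approx 1793.5$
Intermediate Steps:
$F{\left(I,Y \right)} = -3 + I^{2}$ ($F{\left(I,Y \right)} = I^{2} - 3 = -3 + I^{2}$)
$A{\left(a \right)} = 4$ ($A{\left(a \right)} = \left(\left(1 - -2\right) - 1\right)^{2} = \left(\left(1 + 2\right) - 1\right)^{2} = \left(3 - 1\right)^{2} = 2^{2} = 4$)
$\frac{7174}{A{\left(F{\left(11,-8 \right)} \right)}} = \frac{7174}{4} = 7174 \cdot \frac{1}{4} = \frac{3587}{2}$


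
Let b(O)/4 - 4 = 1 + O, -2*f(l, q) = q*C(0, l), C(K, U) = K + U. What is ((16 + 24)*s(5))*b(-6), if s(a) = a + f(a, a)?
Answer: 1200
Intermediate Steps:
f(l, q) = -l*q/2 (f(l, q) = -q*(0 + l)/2 = -q*l/2 = -l*q/2)
b(O) = 20 + 4*O (b(O) = 16 + 4*(1 + O) = 16 + (4 + 4*O) = 20 + 4*O)
s(a) = a - a²/2 (s(a) = a - a*a/2 = a - a²/2)
((16 + 24)*s(5))*b(-6) = ((16 + 24)*((½)*5*(2 - 1*5)))*(20 + 4*(-6)) = (40*((½)*5*(2 - 5)))*(20 - 24) = (40*((½)*5*(-3)))*(-4) = (40*(-15/2))*(-4) = -300*(-4) = 1200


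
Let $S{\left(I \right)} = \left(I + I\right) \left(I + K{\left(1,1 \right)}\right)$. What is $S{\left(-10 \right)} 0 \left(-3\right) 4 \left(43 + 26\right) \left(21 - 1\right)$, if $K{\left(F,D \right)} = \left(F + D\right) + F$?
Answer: $0$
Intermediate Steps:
$K{\left(F,D \right)} = D + 2 F$ ($K{\left(F,D \right)} = \left(D + F\right) + F = D + 2 F$)
$S{\left(I \right)} = 2 I \left(3 + I\right)$ ($S{\left(I \right)} = \left(I + I\right) \left(I + \left(1 + 2 \cdot 1\right)\right) = 2 I \left(I + \left(1 + 2\right)\right) = 2 I \left(I + 3\right) = 2 I \left(3 + I\right)$)
$S{\left(-10 \right)} 0 \left(-3\right) 4 \left(43 + 26\right) \left(21 - 1\right) = 2 \left(-10\right) \left(3 - 10\right) 0 \left(-3\right) 4 \left(43 + 26\right) \left(21 - 1\right) = 2 \left(-10\right) \left(-7\right) 0 \cdot 4 \cdot 69 \cdot 20 = 140 \cdot 0 \cdot 1380 = 0 \cdot 1380 = 0$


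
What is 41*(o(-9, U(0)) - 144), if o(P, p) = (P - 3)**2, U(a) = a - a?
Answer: 0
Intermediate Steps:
U(a) = 0
o(P, p) = (-3 + P)**2
41*(o(-9, U(0)) - 144) = 41*((-3 - 9)**2 - 144) = 41*((-12)**2 - 144) = 41*(144 - 144) = 41*0 = 0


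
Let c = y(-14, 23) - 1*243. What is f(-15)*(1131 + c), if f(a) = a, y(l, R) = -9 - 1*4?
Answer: -13125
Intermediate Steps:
y(l, R) = -13 (y(l, R) = -9 - 4 = -13)
c = -256 (c = -13 - 1*243 = -13 - 243 = -256)
f(-15)*(1131 + c) = -15*(1131 - 256) = -15*875 = -13125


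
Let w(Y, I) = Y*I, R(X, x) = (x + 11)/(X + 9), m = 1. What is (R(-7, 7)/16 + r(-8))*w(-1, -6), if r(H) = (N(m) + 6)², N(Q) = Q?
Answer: 2379/8 ≈ 297.38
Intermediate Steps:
R(X, x) = (11 + x)/(9 + X)
r(H) = 49 (r(H) = (1 + 6)² = 7² = 49)
w(Y, I) = I*Y
(R(-7, 7)/16 + r(-8))*w(-1, -6) = (((11 + 7)/(9 - 7))/16 + 49)*(-6*(-1)) = ((18/2)*(1/16) + 49)*6 = (((½)*18)*(1/16) + 49)*6 = (9*(1/16) + 49)*6 = (9/16 + 49)*6 = (793/16)*6 = 2379/8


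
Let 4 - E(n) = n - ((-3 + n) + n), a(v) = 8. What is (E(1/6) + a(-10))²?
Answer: 3025/36 ≈ 84.028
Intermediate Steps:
E(n) = 1 + n (E(n) = 4 - (n - ((-3 + n) + n)) = 4 - (n - (-3 + 2*n)) = 4 - (n + (3 - 2*n)) = 4 - (3 - n) = 4 + (-3 + n) = 1 + n)
(E(1/6) + a(-10))² = ((1 + 1/6) + 8)² = ((1 + ⅙) + 8)² = (7/6 + 8)² = (55/6)² = 3025/36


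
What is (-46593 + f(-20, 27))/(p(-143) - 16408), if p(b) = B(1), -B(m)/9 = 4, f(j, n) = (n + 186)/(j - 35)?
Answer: 640707/226105 ≈ 2.8337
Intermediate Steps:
f(j, n) = (186 + n)/(-35 + j)
B(m) = -36 (B(m) = -9*4 = -36)
p(b) = -36
(-46593 + f(-20, 27))/(p(-143) - 16408) = (-46593 + (186 + 27)/(-35 - 20))/(-36 - 16408) = (-46593 + 213/(-55))/(-16444) = (-46593 - 1/55*213)*(-1/16444) = (-46593 - 213/55)*(-1/16444) = -2562828/55*(-1/16444) = 640707/226105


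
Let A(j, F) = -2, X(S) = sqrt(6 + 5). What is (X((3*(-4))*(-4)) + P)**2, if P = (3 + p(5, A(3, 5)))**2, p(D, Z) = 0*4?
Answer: (9 + sqrt(11))**2 ≈ 151.70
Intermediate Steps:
X(S) = sqrt(11)
p(D, Z) = 0
P = 9 (P = (3 + 0)**2 = 3**2 = 9)
(X((3*(-4))*(-4)) + P)**2 = (sqrt(11) + 9)**2 = (9 + sqrt(11))**2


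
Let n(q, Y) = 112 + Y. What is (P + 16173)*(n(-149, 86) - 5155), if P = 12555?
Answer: -142404696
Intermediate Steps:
(P + 16173)*(n(-149, 86) - 5155) = (12555 + 16173)*((112 + 86) - 5155) = 28728*(198 - 5155) = 28728*(-4957) = -142404696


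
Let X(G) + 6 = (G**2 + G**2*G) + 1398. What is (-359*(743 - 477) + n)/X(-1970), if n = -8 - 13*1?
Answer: 95515/7641490708 ≈ 1.2500e-5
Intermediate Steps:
X(G) = 1392 + G**2 + G**3 (X(G) = -6 + ((G**2 + G**2*G) + 1398) = -6 + ((G**2 + G**3) + 1398) = -6 + (1398 + G**2 + G**3) = 1392 + G**2 + G**3)
n = -21 (n = -8 - 13 = -21)
(-359*(743 - 477) + n)/X(-1970) = (-359*(743 - 477) - 21)/(1392 + (-1970)**2 + (-1970)**3) = (-359*266 - 21)/(1392 + 3880900 - 7645373000) = (-95494 - 21)/(-7641490708) = -95515*(-1/7641490708) = 95515/7641490708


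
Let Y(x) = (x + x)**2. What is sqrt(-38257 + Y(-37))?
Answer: 7*I*sqrt(669) ≈ 181.06*I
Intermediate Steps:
Y(x) = 4*x**2 (Y(x) = (2*x)**2 = 4*x**2)
sqrt(-38257 + Y(-37)) = sqrt(-38257 + 4*(-37)**2) = sqrt(-38257 + 4*1369) = sqrt(-38257 + 5476) = sqrt(-32781) = 7*I*sqrt(669)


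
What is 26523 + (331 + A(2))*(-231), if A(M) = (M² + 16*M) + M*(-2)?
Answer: -57330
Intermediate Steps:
A(M) = M² + 14*M (A(M) = (M² + 16*M) - 2*M = M² + 14*M)
26523 + (331 + A(2))*(-231) = 26523 + (331 + 2*(14 + 2))*(-231) = 26523 + (331 + 2*16)*(-231) = 26523 + (331 + 32)*(-231) = 26523 + 363*(-231) = 26523 - 83853 = -57330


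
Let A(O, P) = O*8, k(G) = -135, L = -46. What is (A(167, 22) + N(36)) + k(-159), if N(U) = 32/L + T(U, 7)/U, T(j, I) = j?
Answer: 27630/23 ≈ 1201.3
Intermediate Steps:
A(O, P) = 8*O
N(U) = 7/23 (N(U) = 32/(-46) + U/U = 32*(-1/46) + 1 = -16/23 + 1 = 7/23)
(A(167, 22) + N(36)) + k(-159) = (8*167 + 7/23) - 135 = (1336 + 7/23) - 135 = 30735/23 - 135 = 27630/23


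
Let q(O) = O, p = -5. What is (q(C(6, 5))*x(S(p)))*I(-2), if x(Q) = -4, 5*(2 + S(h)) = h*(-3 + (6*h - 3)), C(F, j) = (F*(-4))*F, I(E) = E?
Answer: -1152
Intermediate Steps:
C(F, j) = -4*F² (C(F, j) = (-4*F)*F = -4*F²)
S(h) = -2 + h*(-6 + 6*h)/5 (S(h) = -2 + (h*(-3 + (6*h - 3)))/5 = -2 + (h*(-3 + (-3 + 6*h)))/5 = -2 + (h*(-6 + 6*h))/5 = -2 + h*(-6 + 6*h)/5)
(q(C(6, 5))*x(S(p)))*I(-2) = (-4*6²*(-4))*(-2) = (-4*36*(-4))*(-2) = -144*(-4)*(-2) = 576*(-2) = -1152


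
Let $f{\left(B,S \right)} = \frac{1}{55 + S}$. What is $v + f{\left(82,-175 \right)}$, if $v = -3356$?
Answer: $- \frac{402721}{120} \approx -3356.0$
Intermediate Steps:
$v + f{\left(82,-175 \right)} = -3356 + \frac{1}{55 - 175} = -3356 + \frac{1}{-120} = -3356 - \frac{1}{120} = - \frac{402721}{120}$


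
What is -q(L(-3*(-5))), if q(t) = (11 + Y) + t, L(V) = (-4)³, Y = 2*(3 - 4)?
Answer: 55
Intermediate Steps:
Y = -2 (Y = 2*(-1) = -2)
L(V) = -64
q(t) = 9 + t (q(t) = (11 - 2) + t = 9 + t)
-q(L(-3*(-5))) = -(9 - 64) = -1*(-55) = 55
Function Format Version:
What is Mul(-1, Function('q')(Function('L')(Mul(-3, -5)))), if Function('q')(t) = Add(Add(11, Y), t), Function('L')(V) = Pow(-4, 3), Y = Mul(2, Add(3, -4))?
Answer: 55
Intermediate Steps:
Y = -2 (Y = Mul(2, -1) = -2)
Function('L')(V) = -64
Function('q')(t) = Add(9, t) (Function('q')(t) = Add(Add(11, -2), t) = Add(9, t))
Mul(-1, Function('q')(Function('L')(Mul(-3, -5)))) = Mul(-1, Add(9, -64)) = Mul(-1, -55) = 55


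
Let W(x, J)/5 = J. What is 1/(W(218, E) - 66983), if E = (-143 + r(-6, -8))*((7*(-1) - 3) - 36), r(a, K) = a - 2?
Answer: -1/32253 ≈ -3.1005e-5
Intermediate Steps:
r(a, K) = -2 + a
E = 6946 (E = (-143 + (-2 - 6))*((7*(-1) - 3) - 36) = (-143 - 8)*((-7 - 3) - 36) = -151*(-10 - 36) = -151*(-46) = 6946)
W(x, J) = 5*J
1/(W(218, E) - 66983) = 1/(5*6946 - 66983) = 1/(34730 - 66983) = 1/(-32253) = -1/32253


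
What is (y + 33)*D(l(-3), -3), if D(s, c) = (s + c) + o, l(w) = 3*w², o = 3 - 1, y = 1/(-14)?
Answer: 5993/7 ≈ 856.14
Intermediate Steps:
y = -1/14 ≈ -0.071429
o = 2
D(s, c) = 2 + c + s (D(s, c) = (s + c) + 2 = (c + s) + 2 = 2 + c + s)
(y + 33)*D(l(-3), -3) = (-1/14 + 33)*(2 - 3 + 3*(-3)²) = 461*(2 - 3 + 3*9)/14 = 461*(2 - 3 + 27)/14 = (461/14)*26 = 5993/7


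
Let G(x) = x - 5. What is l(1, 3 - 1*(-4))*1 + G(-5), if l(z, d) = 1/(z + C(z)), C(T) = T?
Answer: -19/2 ≈ -9.5000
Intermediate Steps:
G(x) = -5 + x
l(z, d) = 1/(2*z) (l(z, d) = 1/(z + z) = 1/(2*z))
l(1, 3 - 1*(-4))*1 + G(-5) = ((½)/1)*1 + (-5 - 5) = ((½)*1)*1 - 10 = (½)*1 - 10 = ½ - 10 = -19/2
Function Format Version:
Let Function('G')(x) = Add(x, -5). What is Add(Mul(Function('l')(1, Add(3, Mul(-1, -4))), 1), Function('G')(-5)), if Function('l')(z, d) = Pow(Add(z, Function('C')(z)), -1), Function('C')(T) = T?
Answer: Rational(-19, 2) ≈ -9.5000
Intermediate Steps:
Function('G')(x) = Add(-5, x)
Function('l')(z, d) = Mul(Rational(1, 2), Pow(z, -1)) (Function('l')(z, d) = Pow(Add(z, z), -1) = Pow(Mul(2, z), -1) = Mul(Rational(1, 2), Pow(z, -1)))
Add(Mul(Function('l')(1, Add(3, Mul(-1, -4))), 1), Function('G')(-5)) = Add(Mul(Mul(Rational(1, 2), Pow(1, -1)), 1), Add(-5, -5)) = Add(Mul(Mul(Rational(1, 2), 1), 1), -10) = Add(Mul(Rational(1, 2), 1), -10) = Add(Rational(1, 2), -10) = Rational(-19, 2)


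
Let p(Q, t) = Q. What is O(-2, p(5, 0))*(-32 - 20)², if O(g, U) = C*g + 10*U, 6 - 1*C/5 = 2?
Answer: 27040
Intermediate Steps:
C = 20 (C = 30 - 5*2 = 30 - 10 = 20)
O(g, U) = 10*U + 20*g (O(g, U) = 20*g + 10*U = 10*U + 20*g)
O(-2, p(5, 0))*(-32 - 20)² = (10*5 + 20*(-2))*(-32 - 20)² = (50 - 40)*(-52)² = 10*2704 = 27040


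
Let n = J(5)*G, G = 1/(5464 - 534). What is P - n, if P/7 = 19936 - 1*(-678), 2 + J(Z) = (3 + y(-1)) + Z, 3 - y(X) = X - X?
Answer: 711389131/4930 ≈ 1.4430e+5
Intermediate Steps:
y(X) = 3 (y(X) = 3 - (X - X) = 3 - 1*0 = 3 + 0 = 3)
G = 1/4930 ≈ 0.00020284
J(Z) = 4 + Z (J(Z) = -2 + ((3 + 3) + Z) = -2 + (6 + Z) = 4 + Z)
n = 9/4930 (n = (4 + 5)*(1/4930) = 9*(1/4930) = 9/4930 ≈ 0.0018256)
P = 144298 (P = 7*(19936 - 1*(-678)) = 7*(19936 + 678) = 7*20614 = 144298)
P - n = 144298 - 1*9/4930 = 144298 - 9/4930 = 711389131/4930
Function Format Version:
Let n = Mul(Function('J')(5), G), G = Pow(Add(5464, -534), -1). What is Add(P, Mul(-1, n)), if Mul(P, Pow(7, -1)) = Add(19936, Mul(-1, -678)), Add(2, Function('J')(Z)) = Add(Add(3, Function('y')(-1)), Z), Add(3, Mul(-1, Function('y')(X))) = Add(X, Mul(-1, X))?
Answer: Rational(711389131, 4930) ≈ 1.4430e+5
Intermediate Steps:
Function('y')(X) = 3 (Function('y')(X) = Add(3, Mul(-1, Add(X, Mul(-1, X)))) = Add(3, Mul(-1, 0)) = Add(3, 0) = 3)
G = Rational(1, 4930) (G = Pow(4930, -1) = Rational(1, 4930) ≈ 0.00020284)
Function('J')(Z) = Add(4, Z) (Function('J')(Z) = Add(-2, Add(Add(3, 3), Z)) = Add(-2, Add(6, Z)) = Add(4, Z))
n = Rational(9, 4930) (n = Mul(Add(4, 5), Rational(1, 4930)) = Mul(9, Rational(1, 4930)) = Rational(9, 4930) ≈ 0.0018256)
P = 144298 (P = Mul(7, Add(19936, Mul(-1, -678))) = Mul(7, Add(19936, 678)) = Mul(7, 20614) = 144298)
Add(P, Mul(-1, n)) = Add(144298, Mul(-1, Rational(9, 4930))) = Add(144298, Rational(-9, 4930)) = Rational(711389131, 4930)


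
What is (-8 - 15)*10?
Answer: -230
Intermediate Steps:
(-8 - 15)*10 = -23*10 = -230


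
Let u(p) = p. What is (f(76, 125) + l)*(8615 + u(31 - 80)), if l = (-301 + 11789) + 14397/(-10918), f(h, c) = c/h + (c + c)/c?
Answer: 20417713939067/207442 ≈ 9.8426e+7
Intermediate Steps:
f(h, c) = 2 + c/h (f(h, c) = c/h + (2*c)/c = c/h + 2 = 2 + c/h)
l = 125411587/10918 (l = 11488 + 14397*(-1/10918) = 11488 - 14397/10918 = 125411587/10918 ≈ 11487.)
(f(76, 125) + l)*(8615 + u(31 - 80)) = ((2 + 125/76) + 125411587/10918)*(8615 + (31 - 80)) = ((2 + 125*(1/76)) + 125411587/10918)*(8615 - 49) = ((2 + 125/76) + 125411587/10918)*8566 = (277/76 + 125411587/10918)*8566 = (4767152449/414884)*8566 = 20417713939067/207442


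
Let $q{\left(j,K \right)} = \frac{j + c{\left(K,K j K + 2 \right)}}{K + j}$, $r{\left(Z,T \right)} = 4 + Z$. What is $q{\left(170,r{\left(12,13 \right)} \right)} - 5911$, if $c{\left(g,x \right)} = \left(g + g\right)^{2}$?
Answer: $- \frac{183042}{31} \approx -5904.6$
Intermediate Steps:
$c{\left(g,x \right)} = 4 g^{2}$ ($c{\left(g,x \right)} = \left(2 g\right)^{2} = 4 g^{2}$)
$q{\left(j,K \right)} = \frac{j + 4 K^{2}}{K + j}$
$q{\left(170,r{\left(12,13 \right)} \right)} - 5911 = \frac{170 + 4 \left(4 + 12\right)^{2}}{\left(4 + 12\right) + 170} - 5911 = \frac{170 + 4 \cdot 16^{2}}{16 + 170} - 5911 = \frac{170 + 4 \cdot 256}{186} - 5911 = \frac{170 + 1024}{186} - 5911 = \frac{1}{186} \cdot 1194 - 5911 = \frac{199}{31} - 5911 = - \frac{183042}{31}$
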